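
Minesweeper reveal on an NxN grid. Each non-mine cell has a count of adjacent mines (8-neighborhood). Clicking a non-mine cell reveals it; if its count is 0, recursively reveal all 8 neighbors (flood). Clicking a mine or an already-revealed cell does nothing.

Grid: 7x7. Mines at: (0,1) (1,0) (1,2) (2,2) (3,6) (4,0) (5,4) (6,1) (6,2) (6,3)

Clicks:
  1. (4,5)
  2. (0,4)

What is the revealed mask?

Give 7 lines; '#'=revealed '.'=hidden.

Click 1 (4,5) count=2: revealed 1 new [(4,5)] -> total=1
Click 2 (0,4) count=0: revealed 17 new [(0,3) (0,4) (0,5) (0,6) (1,3) (1,4) (1,5) (1,6) (2,3) (2,4) (2,5) (2,6) (3,3) (3,4) (3,5) (4,3) (4,4)] -> total=18

Answer: ...####
...####
...####
...###.
...###.
.......
.......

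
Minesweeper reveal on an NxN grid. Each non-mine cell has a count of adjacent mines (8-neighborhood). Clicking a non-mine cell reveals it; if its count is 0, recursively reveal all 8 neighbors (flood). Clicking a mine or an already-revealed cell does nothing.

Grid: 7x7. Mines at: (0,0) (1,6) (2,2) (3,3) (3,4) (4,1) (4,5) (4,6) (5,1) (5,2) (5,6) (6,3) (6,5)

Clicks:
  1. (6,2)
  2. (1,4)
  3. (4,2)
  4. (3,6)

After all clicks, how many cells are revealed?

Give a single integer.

Answer: 16

Derivation:
Click 1 (6,2) count=3: revealed 1 new [(6,2)] -> total=1
Click 2 (1,4) count=0: revealed 13 new [(0,1) (0,2) (0,3) (0,4) (0,5) (1,1) (1,2) (1,3) (1,4) (1,5) (2,3) (2,4) (2,5)] -> total=14
Click 3 (4,2) count=4: revealed 1 new [(4,2)] -> total=15
Click 4 (3,6) count=2: revealed 1 new [(3,6)] -> total=16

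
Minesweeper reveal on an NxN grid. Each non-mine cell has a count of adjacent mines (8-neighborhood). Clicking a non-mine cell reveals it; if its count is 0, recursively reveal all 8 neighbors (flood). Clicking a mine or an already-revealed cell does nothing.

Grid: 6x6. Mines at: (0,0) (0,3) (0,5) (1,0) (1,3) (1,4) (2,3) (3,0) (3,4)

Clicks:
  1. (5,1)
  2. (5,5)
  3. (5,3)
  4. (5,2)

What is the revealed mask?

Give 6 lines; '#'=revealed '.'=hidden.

Click 1 (5,1) count=0: revealed 15 new [(3,1) (3,2) (3,3) (4,0) (4,1) (4,2) (4,3) (4,4) (4,5) (5,0) (5,1) (5,2) (5,3) (5,4) (5,5)] -> total=15
Click 2 (5,5) count=0: revealed 0 new [(none)] -> total=15
Click 3 (5,3) count=0: revealed 0 new [(none)] -> total=15
Click 4 (5,2) count=0: revealed 0 new [(none)] -> total=15

Answer: ......
......
......
.###..
######
######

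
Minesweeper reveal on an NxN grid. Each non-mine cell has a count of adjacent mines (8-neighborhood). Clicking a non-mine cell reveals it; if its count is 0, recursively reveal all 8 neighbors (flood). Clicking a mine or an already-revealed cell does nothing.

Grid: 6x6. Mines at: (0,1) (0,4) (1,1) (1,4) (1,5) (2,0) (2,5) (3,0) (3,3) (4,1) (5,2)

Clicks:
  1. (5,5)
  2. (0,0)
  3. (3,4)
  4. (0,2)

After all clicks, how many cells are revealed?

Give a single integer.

Answer: 10

Derivation:
Click 1 (5,5) count=0: revealed 8 new [(3,4) (3,5) (4,3) (4,4) (4,5) (5,3) (5,4) (5,5)] -> total=8
Click 2 (0,0) count=2: revealed 1 new [(0,0)] -> total=9
Click 3 (3,4) count=2: revealed 0 new [(none)] -> total=9
Click 4 (0,2) count=2: revealed 1 new [(0,2)] -> total=10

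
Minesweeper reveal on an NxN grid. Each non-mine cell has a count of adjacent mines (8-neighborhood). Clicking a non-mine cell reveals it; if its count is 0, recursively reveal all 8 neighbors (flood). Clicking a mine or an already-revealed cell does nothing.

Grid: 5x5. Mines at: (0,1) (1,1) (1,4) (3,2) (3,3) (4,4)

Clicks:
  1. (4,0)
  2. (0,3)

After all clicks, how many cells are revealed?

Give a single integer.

Answer: 7

Derivation:
Click 1 (4,0) count=0: revealed 6 new [(2,0) (2,1) (3,0) (3,1) (4,0) (4,1)] -> total=6
Click 2 (0,3) count=1: revealed 1 new [(0,3)] -> total=7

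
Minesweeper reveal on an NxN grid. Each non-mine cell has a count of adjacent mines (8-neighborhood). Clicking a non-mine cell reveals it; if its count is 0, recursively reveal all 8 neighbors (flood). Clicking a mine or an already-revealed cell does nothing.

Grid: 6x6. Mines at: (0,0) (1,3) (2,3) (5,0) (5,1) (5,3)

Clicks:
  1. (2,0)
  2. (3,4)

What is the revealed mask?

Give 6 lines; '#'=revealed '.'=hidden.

Answer: ......
###...
###...
###.#.
###...
......

Derivation:
Click 1 (2,0) count=0: revealed 12 new [(1,0) (1,1) (1,2) (2,0) (2,1) (2,2) (3,0) (3,1) (3,2) (4,0) (4,1) (4,2)] -> total=12
Click 2 (3,4) count=1: revealed 1 new [(3,4)] -> total=13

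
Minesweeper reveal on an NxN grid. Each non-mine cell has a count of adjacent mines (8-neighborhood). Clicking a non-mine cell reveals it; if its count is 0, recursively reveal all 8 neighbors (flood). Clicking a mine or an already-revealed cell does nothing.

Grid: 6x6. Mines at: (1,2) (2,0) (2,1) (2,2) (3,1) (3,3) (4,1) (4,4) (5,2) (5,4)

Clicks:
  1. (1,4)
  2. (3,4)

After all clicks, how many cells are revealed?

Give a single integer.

Answer: 11

Derivation:
Click 1 (1,4) count=0: revealed 11 new [(0,3) (0,4) (0,5) (1,3) (1,4) (1,5) (2,3) (2,4) (2,5) (3,4) (3,5)] -> total=11
Click 2 (3,4) count=2: revealed 0 new [(none)] -> total=11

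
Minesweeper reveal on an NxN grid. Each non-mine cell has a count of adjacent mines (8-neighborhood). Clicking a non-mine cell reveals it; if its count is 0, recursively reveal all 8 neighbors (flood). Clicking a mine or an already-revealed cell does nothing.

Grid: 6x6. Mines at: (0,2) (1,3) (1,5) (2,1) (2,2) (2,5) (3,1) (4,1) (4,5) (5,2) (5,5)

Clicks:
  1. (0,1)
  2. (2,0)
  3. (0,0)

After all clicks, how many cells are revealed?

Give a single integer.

Click 1 (0,1) count=1: revealed 1 new [(0,1)] -> total=1
Click 2 (2,0) count=2: revealed 1 new [(2,0)] -> total=2
Click 3 (0,0) count=0: revealed 3 new [(0,0) (1,0) (1,1)] -> total=5

Answer: 5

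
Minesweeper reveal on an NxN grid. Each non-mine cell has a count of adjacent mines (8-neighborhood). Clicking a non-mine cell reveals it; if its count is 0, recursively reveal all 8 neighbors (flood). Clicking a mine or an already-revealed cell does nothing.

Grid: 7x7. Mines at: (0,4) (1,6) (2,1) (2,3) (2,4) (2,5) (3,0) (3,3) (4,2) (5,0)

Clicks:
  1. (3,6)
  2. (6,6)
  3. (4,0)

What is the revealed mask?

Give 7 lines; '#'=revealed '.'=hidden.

Click 1 (3,6) count=1: revealed 1 new [(3,6)] -> total=1
Click 2 (6,6) count=0: revealed 18 new [(3,4) (3,5) (4,3) (4,4) (4,5) (4,6) (5,1) (5,2) (5,3) (5,4) (5,5) (5,6) (6,1) (6,2) (6,3) (6,4) (6,5) (6,6)] -> total=19
Click 3 (4,0) count=2: revealed 1 new [(4,0)] -> total=20

Answer: .......
.......
.......
....###
#..####
.######
.######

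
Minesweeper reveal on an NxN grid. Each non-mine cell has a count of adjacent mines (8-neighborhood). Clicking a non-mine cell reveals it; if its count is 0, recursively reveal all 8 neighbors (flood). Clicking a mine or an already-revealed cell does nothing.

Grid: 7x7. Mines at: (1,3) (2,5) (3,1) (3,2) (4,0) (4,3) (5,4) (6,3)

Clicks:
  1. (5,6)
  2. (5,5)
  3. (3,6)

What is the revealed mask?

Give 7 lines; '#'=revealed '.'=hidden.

Answer: .......
.......
.......
.....##
.....##
.....##
.....##

Derivation:
Click 1 (5,6) count=0: revealed 8 new [(3,5) (3,6) (4,5) (4,6) (5,5) (5,6) (6,5) (6,6)] -> total=8
Click 2 (5,5) count=1: revealed 0 new [(none)] -> total=8
Click 3 (3,6) count=1: revealed 0 new [(none)] -> total=8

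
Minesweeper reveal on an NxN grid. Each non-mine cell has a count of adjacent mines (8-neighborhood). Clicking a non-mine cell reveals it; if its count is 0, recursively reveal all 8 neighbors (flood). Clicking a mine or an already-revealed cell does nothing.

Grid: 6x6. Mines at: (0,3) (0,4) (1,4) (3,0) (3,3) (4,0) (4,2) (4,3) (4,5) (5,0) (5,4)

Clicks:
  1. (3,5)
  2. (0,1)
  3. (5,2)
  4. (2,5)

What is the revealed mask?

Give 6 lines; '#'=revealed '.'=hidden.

Click 1 (3,5) count=1: revealed 1 new [(3,5)] -> total=1
Click 2 (0,1) count=0: revealed 9 new [(0,0) (0,1) (0,2) (1,0) (1,1) (1,2) (2,0) (2,1) (2,2)] -> total=10
Click 3 (5,2) count=2: revealed 1 new [(5,2)] -> total=11
Click 4 (2,5) count=1: revealed 1 new [(2,5)] -> total=12

Answer: ###...
###...
###..#
.....#
......
..#...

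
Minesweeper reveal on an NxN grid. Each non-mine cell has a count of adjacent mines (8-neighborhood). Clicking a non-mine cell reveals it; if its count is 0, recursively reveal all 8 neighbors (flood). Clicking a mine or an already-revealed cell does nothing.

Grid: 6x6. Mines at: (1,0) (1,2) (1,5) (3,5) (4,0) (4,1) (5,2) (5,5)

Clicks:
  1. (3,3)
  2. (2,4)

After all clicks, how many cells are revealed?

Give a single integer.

Answer: 9

Derivation:
Click 1 (3,3) count=0: revealed 9 new [(2,2) (2,3) (2,4) (3,2) (3,3) (3,4) (4,2) (4,3) (4,4)] -> total=9
Click 2 (2,4) count=2: revealed 0 new [(none)] -> total=9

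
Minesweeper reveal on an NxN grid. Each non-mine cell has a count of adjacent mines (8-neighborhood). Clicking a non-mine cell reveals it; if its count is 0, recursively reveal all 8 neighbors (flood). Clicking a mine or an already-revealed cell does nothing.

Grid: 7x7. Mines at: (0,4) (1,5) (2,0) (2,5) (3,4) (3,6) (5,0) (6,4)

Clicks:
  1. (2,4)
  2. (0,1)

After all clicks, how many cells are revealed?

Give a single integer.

Click 1 (2,4) count=3: revealed 1 new [(2,4)] -> total=1
Click 2 (0,1) count=0: revealed 23 new [(0,0) (0,1) (0,2) (0,3) (1,0) (1,1) (1,2) (1,3) (2,1) (2,2) (2,3) (3,1) (3,2) (3,3) (4,1) (4,2) (4,3) (5,1) (5,2) (5,3) (6,1) (6,2) (6,3)] -> total=24

Answer: 24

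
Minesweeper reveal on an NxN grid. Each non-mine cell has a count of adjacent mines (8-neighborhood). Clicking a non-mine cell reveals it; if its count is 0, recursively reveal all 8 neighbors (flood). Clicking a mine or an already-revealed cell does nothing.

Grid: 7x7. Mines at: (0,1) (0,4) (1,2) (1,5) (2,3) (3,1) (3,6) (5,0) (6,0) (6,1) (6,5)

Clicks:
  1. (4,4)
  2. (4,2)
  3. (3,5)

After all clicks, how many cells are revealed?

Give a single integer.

Click 1 (4,4) count=0: revealed 15 new [(3,2) (3,3) (3,4) (3,5) (4,2) (4,3) (4,4) (4,5) (5,2) (5,3) (5,4) (5,5) (6,2) (6,3) (6,4)] -> total=15
Click 2 (4,2) count=1: revealed 0 new [(none)] -> total=15
Click 3 (3,5) count=1: revealed 0 new [(none)] -> total=15

Answer: 15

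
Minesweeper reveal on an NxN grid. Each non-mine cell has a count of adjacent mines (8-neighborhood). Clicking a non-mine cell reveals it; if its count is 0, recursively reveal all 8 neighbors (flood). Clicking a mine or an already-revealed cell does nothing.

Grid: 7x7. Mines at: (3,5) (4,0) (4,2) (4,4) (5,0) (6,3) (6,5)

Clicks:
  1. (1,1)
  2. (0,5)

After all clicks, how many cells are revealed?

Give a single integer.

Answer: 26

Derivation:
Click 1 (1,1) count=0: revealed 26 new [(0,0) (0,1) (0,2) (0,3) (0,4) (0,5) (0,6) (1,0) (1,1) (1,2) (1,3) (1,4) (1,5) (1,6) (2,0) (2,1) (2,2) (2,3) (2,4) (2,5) (2,6) (3,0) (3,1) (3,2) (3,3) (3,4)] -> total=26
Click 2 (0,5) count=0: revealed 0 new [(none)] -> total=26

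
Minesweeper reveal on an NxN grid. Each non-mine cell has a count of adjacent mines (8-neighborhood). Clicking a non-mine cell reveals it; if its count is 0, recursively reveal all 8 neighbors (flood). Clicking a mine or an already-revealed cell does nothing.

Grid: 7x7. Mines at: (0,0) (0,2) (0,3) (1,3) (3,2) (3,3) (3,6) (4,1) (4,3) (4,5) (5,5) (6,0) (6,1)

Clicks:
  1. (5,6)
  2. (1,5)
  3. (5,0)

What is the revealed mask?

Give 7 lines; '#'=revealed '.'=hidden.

Click 1 (5,6) count=2: revealed 1 new [(5,6)] -> total=1
Click 2 (1,5) count=0: revealed 9 new [(0,4) (0,5) (0,6) (1,4) (1,5) (1,6) (2,4) (2,5) (2,6)] -> total=10
Click 3 (5,0) count=3: revealed 1 new [(5,0)] -> total=11

Answer: ....###
....###
....###
.......
.......
#.....#
.......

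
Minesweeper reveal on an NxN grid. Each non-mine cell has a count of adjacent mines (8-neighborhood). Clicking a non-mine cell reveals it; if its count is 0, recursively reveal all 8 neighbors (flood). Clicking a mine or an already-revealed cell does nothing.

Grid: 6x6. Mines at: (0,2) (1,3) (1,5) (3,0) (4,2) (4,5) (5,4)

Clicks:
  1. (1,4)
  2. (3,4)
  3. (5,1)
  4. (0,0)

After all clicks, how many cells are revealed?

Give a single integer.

Click 1 (1,4) count=2: revealed 1 new [(1,4)] -> total=1
Click 2 (3,4) count=1: revealed 1 new [(3,4)] -> total=2
Click 3 (5,1) count=1: revealed 1 new [(5,1)] -> total=3
Click 4 (0,0) count=0: revealed 6 new [(0,0) (0,1) (1,0) (1,1) (2,0) (2,1)] -> total=9

Answer: 9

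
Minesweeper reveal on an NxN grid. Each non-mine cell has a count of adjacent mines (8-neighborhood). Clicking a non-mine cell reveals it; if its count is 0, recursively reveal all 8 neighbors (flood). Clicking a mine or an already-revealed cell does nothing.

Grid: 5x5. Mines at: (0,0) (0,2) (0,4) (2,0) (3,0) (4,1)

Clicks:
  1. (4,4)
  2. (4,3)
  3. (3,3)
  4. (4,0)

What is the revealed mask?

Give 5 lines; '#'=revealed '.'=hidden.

Click 1 (4,4) count=0: revealed 15 new [(1,1) (1,2) (1,3) (1,4) (2,1) (2,2) (2,3) (2,4) (3,1) (3,2) (3,3) (3,4) (4,2) (4,3) (4,4)] -> total=15
Click 2 (4,3) count=0: revealed 0 new [(none)] -> total=15
Click 3 (3,3) count=0: revealed 0 new [(none)] -> total=15
Click 4 (4,0) count=2: revealed 1 new [(4,0)] -> total=16

Answer: .....
.####
.####
.####
#.###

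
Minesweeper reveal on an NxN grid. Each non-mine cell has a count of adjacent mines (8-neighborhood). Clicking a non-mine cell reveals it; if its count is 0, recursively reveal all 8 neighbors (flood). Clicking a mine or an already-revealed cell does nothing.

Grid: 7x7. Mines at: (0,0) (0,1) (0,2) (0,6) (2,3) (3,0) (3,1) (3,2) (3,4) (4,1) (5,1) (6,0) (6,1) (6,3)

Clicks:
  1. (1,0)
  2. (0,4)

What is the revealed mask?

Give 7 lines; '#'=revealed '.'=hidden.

Click 1 (1,0) count=2: revealed 1 new [(1,0)] -> total=1
Click 2 (0,4) count=0: revealed 6 new [(0,3) (0,4) (0,5) (1,3) (1,4) (1,5)] -> total=7

Answer: ...###.
#..###.
.......
.......
.......
.......
.......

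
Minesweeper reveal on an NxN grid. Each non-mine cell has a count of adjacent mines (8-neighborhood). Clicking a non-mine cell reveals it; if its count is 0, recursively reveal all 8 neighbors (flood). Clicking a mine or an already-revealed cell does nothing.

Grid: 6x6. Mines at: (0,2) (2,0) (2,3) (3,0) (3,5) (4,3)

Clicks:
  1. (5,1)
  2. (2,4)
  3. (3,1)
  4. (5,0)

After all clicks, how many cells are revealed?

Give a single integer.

Click 1 (5,1) count=0: revealed 6 new [(4,0) (4,1) (4,2) (5,0) (5,1) (5,2)] -> total=6
Click 2 (2,4) count=2: revealed 1 new [(2,4)] -> total=7
Click 3 (3,1) count=2: revealed 1 new [(3,1)] -> total=8
Click 4 (5,0) count=0: revealed 0 new [(none)] -> total=8

Answer: 8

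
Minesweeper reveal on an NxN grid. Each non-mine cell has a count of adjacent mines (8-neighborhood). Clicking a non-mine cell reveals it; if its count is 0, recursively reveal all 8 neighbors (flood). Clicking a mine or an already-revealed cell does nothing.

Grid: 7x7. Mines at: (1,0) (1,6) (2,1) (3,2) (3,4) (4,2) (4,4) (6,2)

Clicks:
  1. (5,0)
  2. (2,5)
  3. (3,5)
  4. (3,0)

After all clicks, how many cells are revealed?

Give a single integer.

Answer: 10

Derivation:
Click 1 (5,0) count=0: revealed 8 new [(3,0) (3,1) (4,0) (4,1) (5,0) (5,1) (6,0) (6,1)] -> total=8
Click 2 (2,5) count=2: revealed 1 new [(2,5)] -> total=9
Click 3 (3,5) count=2: revealed 1 new [(3,5)] -> total=10
Click 4 (3,0) count=1: revealed 0 new [(none)] -> total=10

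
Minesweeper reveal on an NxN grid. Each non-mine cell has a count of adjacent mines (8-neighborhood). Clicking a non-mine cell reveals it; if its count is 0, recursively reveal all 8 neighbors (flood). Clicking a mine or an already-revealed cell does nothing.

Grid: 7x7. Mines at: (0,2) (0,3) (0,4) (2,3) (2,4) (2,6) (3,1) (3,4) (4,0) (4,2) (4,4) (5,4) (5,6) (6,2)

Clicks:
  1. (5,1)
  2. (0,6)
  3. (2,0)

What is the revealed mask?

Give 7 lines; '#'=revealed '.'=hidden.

Click 1 (5,1) count=3: revealed 1 new [(5,1)] -> total=1
Click 2 (0,6) count=0: revealed 4 new [(0,5) (0,6) (1,5) (1,6)] -> total=5
Click 3 (2,0) count=1: revealed 1 new [(2,0)] -> total=6

Answer: .....##
.....##
#......
.......
.......
.#.....
.......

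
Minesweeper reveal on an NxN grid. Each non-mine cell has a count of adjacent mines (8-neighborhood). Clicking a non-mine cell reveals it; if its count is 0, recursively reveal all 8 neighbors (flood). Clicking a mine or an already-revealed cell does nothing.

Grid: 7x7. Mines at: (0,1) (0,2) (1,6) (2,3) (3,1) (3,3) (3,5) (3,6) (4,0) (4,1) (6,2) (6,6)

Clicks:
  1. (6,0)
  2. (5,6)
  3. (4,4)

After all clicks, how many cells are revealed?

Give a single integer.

Click 1 (6,0) count=0: revealed 4 new [(5,0) (5,1) (6,0) (6,1)] -> total=4
Click 2 (5,6) count=1: revealed 1 new [(5,6)] -> total=5
Click 3 (4,4) count=2: revealed 1 new [(4,4)] -> total=6

Answer: 6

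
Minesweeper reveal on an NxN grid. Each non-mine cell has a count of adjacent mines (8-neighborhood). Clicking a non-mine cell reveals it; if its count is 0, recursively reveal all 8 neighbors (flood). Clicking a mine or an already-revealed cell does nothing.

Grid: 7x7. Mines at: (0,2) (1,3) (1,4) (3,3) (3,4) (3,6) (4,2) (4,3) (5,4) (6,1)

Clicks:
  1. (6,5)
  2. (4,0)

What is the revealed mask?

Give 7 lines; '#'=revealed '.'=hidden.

Answer: ##.....
###....
###....
###....
##.....
##.....
.....#.

Derivation:
Click 1 (6,5) count=1: revealed 1 new [(6,5)] -> total=1
Click 2 (4,0) count=0: revealed 15 new [(0,0) (0,1) (1,0) (1,1) (1,2) (2,0) (2,1) (2,2) (3,0) (3,1) (3,2) (4,0) (4,1) (5,0) (5,1)] -> total=16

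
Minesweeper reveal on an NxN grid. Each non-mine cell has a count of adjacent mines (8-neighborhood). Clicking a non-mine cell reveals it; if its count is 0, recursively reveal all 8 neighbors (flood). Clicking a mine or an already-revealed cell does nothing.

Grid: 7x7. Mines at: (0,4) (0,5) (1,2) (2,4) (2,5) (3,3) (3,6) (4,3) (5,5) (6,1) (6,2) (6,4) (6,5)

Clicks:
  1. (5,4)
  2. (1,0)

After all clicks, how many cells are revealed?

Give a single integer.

Click 1 (5,4) count=4: revealed 1 new [(5,4)] -> total=1
Click 2 (1,0) count=0: revealed 16 new [(0,0) (0,1) (1,0) (1,1) (2,0) (2,1) (2,2) (3,0) (3,1) (3,2) (4,0) (4,1) (4,2) (5,0) (5,1) (5,2)] -> total=17

Answer: 17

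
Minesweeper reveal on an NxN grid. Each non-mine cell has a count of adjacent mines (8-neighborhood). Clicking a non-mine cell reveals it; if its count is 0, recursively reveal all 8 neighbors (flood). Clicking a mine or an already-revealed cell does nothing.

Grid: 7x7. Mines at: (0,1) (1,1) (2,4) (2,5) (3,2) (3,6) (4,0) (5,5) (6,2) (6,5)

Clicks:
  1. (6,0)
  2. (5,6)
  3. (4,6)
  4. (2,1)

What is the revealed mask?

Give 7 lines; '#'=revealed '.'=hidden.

Click 1 (6,0) count=0: revealed 4 new [(5,0) (5,1) (6,0) (6,1)] -> total=4
Click 2 (5,6) count=2: revealed 1 new [(5,6)] -> total=5
Click 3 (4,6) count=2: revealed 1 new [(4,6)] -> total=6
Click 4 (2,1) count=2: revealed 1 new [(2,1)] -> total=7

Answer: .......
.......
.#.....
.......
......#
##....#
##.....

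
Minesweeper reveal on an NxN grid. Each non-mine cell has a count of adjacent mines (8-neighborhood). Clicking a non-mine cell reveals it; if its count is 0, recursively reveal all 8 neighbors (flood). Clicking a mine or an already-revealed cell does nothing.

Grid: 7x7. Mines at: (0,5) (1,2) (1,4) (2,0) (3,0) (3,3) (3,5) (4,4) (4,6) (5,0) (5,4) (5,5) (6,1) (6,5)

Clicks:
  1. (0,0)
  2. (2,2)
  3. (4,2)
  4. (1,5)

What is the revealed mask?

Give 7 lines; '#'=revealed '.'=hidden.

Answer: ##.....
##...#.
..#....
.......
..#....
.......
.......

Derivation:
Click 1 (0,0) count=0: revealed 4 new [(0,0) (0,1) (1,0) (1,1)] -> total=4
Click 2 (2,2) count=2: revealed 1 new [(2,2)] -> total=5
Click 3 (4,2) count=1: revealed 1 new [(4,2)] -> total=6
Click 4 (1,5) count=2: revealed 1 new [(1,5)] -> total=7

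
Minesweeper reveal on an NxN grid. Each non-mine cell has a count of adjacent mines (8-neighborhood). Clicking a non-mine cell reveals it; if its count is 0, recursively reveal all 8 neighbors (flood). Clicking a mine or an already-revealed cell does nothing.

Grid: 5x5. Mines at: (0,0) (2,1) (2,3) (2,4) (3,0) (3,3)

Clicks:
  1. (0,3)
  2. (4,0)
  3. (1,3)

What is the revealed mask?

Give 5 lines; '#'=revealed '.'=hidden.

Answer: .####
.####
.....
.....
#....

Derivation:
Click 1 (0,3) count=0: revealed 8 new [(0,1) (0,2) (0,3) (0,4) (1,1) (1,2) (1,3) (1,4)] -> total=8
Click 2 (4,0) count=1: revealed 1 new [(4,0)] -> total=9
Click 3 (1,3) count=2: revealed 0 new [(none)] -> total=9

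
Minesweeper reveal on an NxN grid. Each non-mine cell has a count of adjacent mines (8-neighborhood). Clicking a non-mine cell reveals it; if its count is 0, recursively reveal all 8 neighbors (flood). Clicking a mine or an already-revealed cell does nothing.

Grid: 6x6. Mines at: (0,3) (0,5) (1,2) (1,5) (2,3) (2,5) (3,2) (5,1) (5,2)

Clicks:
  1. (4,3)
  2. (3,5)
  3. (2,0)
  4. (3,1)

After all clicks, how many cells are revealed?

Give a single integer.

Answer: 12

Derivation:
Click 1 (4,3) count=2: revealed 1 new [(4,3)] -> total=1
Click 2 (3,5) count=1: revealed 1 new [(3,5)] -> total=2
Click 3 (2,0) count=0: revealed 10 new [(0,0) (0,1) (1,0) (1,1) (2,0) (2,1) (3,0) (3,1) (4,0) (4,1)] -> total=12
Click 4 (3,1) count=1: revealed 0 new [(none)] -> total=12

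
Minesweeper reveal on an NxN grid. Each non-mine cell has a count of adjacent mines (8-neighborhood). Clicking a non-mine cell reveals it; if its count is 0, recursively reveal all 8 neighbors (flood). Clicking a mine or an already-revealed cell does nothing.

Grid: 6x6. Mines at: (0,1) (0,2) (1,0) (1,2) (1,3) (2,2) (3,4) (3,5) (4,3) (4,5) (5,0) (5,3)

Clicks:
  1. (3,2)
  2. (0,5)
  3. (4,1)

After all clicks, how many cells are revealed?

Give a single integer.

Click 1 (3,2) count=2: revealed 1 new [(3,2)] -> total=1
Click 2 (0,5) count=0: revealed 6 new [(0,4) (0,5) (1,4) (1,5) (2,4) (2,5)] -> total=7
Click 3 (4,1) count=1: revealed 1 new [(4,1)] -> total=8

Answer: 8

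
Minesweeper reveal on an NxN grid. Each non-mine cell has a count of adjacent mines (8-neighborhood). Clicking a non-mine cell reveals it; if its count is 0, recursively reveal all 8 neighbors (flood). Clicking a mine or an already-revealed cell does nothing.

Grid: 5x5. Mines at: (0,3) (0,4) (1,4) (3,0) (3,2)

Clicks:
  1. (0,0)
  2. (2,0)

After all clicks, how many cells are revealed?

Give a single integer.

Answer: 9

Derivation:
Click 1 (0,0) count=0: revealed 9 new [(0,0) (0,1) (0,2) (1,0) (1,1) (1,2) (2,0) (2,1) (2,2)] -> total=9
Click 2 (2,0) count=1: revealed 0 new [(none)] -> total=9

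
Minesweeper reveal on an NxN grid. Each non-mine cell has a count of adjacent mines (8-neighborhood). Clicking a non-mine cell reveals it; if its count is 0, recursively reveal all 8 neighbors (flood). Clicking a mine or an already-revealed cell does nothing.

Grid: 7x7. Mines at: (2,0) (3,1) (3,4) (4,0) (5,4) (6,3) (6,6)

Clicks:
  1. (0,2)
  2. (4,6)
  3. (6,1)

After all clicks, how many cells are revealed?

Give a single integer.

Answer: 32

Derivation:
Click 1 (0,2) count=0: revealed 26 new [(0,0) (0,1) (0,2) (0,3) (0,4) (0,5) (0,6) (1,0) (1,1) (1,2) (1,3) (1,4) (1,5) (1,6) (2,1) (2,2) (2,3) (2,4) (2,5) (2,6) (3,5) (3,6) (4,5) (4,6) (5,5) (5,6)] -> total=26
Click 2 (4,6) count=0: revealed 0 new [(none)] -> total=26
Click 3 (6,1) count=0: revealed 6 new [(5,0) (5,1) (5,2) (6,0) (6,1) (6,2)] -> total=32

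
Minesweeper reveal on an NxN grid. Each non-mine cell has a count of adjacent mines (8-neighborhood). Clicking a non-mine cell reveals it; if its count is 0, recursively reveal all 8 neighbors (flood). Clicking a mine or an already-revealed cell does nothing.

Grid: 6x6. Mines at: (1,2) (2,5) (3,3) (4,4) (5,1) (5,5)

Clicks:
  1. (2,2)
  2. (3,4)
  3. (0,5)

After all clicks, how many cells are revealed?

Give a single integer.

Answer: 8

Derivation:
Click 1 (2,2) count=2: revealed 1 new [(2,2)] -> total=1
Click 2 (3,4) count=3: revealed 1 new [(3,4)] -> total=2
Click 3 (0,5) count=0: revealed 6 new [(0,3) (0,4) (0,5) (1,3) (1,4) (1,5)] -> total=8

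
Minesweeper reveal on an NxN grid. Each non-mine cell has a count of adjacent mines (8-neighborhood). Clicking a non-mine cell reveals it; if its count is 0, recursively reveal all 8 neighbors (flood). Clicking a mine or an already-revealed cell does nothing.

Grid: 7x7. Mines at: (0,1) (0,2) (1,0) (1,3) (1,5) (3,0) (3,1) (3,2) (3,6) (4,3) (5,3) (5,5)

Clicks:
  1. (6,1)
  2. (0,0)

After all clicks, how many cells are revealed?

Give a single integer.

Answer: 10

Derivation:
Click 1 (6,1) count=0: revealed 9 new [(4,0) (4,1) (4,2) (5,0) (5,1) (5,2) (6,0) (6,1) (6,2)] -> total=9
Click 2 (0,0) count=2: revealed 1 new [(0,0)] -> total=10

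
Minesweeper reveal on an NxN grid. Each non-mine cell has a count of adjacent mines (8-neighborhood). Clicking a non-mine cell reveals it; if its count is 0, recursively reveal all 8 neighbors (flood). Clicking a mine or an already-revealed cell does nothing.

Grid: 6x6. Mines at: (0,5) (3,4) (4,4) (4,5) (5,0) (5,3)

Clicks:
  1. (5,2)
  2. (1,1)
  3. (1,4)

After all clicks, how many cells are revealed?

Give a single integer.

Click 1 (5,2) count=1: revealed 1 new [(5,2)] -> total=1
Click 2 (1,1) count=0: revealed 23 new [(0,0) (0,1) (0,2) (0,3) (0,4) (1,0) (1,1) (1,2) (1,3) (1,4) (2,0) (2,1) (2,2) (2,3) (2,4) (3,0) (3,1) (3,2) (3,3) (4,0) (4,1) (4,2) (4,3)] -> total=24
Click 3 (1,4) count=1: revealed 0 new [(none)] -> total=24

Answer: 24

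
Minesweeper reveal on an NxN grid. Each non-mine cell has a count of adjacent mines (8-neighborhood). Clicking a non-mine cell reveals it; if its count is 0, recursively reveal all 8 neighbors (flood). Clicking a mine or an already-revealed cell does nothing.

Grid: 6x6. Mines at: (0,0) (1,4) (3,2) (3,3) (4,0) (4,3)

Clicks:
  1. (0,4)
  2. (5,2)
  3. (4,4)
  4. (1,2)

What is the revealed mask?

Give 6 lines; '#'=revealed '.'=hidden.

Click 1 (0,4) count=1: revealed 1 new [(0,4)] -> total=1
Click 2 (5,2) count=1: revealed 1 new [(5,2)] -> total=2
Click 3 (4,4) count=2: revealed 1 new [(4,4)] -> total=3
Click 4 (1,2) count=0: revealed 9 new [(0,1) (0,2) (0,3) (1,1) (1,2) (1,3) (2,1) (2,2) (2,3)] -> total=12

Answer: .####.
.###..
.###..
......
....#.
..#...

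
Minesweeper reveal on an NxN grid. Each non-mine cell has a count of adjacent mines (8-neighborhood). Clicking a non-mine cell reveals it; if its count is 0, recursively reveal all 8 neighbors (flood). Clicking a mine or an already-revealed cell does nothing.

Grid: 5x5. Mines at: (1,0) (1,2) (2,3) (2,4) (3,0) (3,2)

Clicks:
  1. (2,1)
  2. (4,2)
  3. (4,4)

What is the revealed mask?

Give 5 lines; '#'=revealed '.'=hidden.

Click 1 (2,1) count=4: revealed 1 new [(2,1)] -> total=1
Click 2 (4,2) count=1: revealed 1 new [(4,2)] -> total=2
Click 3 (4,4) count=0: revealed 4 new [(3,3) (3,4) (4,3) (4,4)] -> total=6

Answer: .....
.....
.#...
...##
..###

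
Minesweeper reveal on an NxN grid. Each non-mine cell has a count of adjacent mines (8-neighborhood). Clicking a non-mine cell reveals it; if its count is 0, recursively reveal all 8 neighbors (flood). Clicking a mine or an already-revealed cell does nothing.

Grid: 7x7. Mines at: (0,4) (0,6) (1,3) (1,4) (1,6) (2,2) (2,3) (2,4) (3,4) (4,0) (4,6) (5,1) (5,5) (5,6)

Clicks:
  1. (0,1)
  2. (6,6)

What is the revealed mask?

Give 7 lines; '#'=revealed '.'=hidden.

Answer: ###....
###....
##.....
##.....
.......
.......
......#

Derivation:
Click 1 (0,1) count=0: revealed 10 new [(0,0) (0,1) (0,2) (1,0) (1,1) (1,2) (2,0) (2,1) (3,0) (3,1)] -> total=10
Click 2 (6,6) count=2: revealed 1 new [(6,6)] -> total=11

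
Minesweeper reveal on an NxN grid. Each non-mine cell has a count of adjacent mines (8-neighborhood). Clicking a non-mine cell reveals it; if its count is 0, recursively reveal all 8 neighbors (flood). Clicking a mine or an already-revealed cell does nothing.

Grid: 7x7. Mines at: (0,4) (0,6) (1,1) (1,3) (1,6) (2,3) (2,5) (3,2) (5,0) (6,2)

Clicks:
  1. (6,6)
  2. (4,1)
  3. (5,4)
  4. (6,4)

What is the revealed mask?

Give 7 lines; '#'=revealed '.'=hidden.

Click 1 (6,6) count=0: revealed 16 new [(3,3) (3,4) (3,5) (3,6) (4,3) (4,4) (4,5) (4,6) (5,3) (5,4) (5,5) (5,6) (6,3) (6,4) (6,5) (6,6)] -> total=16
Click 2 (4,1) count=2: revealed 1 new [(4,1)] -> total=17
Click 3 (5,4) count=0: revealed 0 new [(none)] -> total=17
Click 4 (6,4) count=0: revealed 0 new [(none)] -> total=17

Answer: .......
.......
.......
...####
.#.####
...####
...####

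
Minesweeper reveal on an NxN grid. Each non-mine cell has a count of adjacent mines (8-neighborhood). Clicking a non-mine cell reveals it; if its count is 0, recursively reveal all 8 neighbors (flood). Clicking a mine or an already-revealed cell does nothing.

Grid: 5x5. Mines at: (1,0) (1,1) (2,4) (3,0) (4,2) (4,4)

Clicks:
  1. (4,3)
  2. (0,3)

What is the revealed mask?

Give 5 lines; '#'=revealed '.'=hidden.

Click 1 (4,3) count=2: revealed 1 new [(4,3)] -> total=1
Click 2 (0,3) count=0: revealed 6 new [(0,2) (0,3) (0,4) (1,2) (1,3) (1,4)] -> total=7

Answer: ..###
..###
.....
.....
...#.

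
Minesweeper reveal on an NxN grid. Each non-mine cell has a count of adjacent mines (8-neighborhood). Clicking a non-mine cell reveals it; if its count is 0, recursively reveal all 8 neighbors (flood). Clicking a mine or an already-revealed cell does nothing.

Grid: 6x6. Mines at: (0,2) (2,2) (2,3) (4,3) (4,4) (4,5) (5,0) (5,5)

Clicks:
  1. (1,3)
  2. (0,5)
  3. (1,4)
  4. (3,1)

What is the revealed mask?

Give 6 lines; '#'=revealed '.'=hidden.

Click 1 (1,3) count=3: revealed 1 new [(1,3)] -> total=1
Click 2 (0,5) count=0: revealed 9 new [(0,3) (0,4) (0,5) (1,4) (1,5) (2,4) (2,5) (3,4) (3,5)] -> total=10
Click 3 (1,4) count=1: revealed 0 new [(none)] -> total=10
Click 4 (3,1) count=1: revealed 1 new [(3,1)] -> total=11

Answer: ...###
...###
....##
.#..##
......
......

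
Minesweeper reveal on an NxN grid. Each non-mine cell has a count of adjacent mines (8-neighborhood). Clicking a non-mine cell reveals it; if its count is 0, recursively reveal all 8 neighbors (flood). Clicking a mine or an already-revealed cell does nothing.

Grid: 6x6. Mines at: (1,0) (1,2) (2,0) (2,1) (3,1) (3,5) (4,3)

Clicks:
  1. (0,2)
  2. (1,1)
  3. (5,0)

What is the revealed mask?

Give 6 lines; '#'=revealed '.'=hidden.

Answer: ..#...
.#....
......
......
###...
###...

Derivation:
Click 1 (0,2) count=1: revealed 1 new [(0,2)] -> total=1
Click 2 (1,1) count=4: revealed 1 new [(1,1)] -> total=2
Click 3 (5,0) count=0: revealed 6 new [(4,0) (4,1) (4,2) (5,0) (5,1) (5,2)] -> total=8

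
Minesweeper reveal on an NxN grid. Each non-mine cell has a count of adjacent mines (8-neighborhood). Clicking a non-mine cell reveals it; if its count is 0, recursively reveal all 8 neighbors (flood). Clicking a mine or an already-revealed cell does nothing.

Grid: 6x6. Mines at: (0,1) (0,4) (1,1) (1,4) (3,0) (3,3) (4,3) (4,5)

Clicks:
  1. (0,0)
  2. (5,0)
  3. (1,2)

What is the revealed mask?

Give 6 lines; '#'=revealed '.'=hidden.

Click 1 (0,0) count=2: revealed 1 new [(0,0)] -> total=1
Click 2 (5,0) count=0: revealed 6 new [(4,0) (4,1) (4,2) (5,0) (5,1) (5,2)] -> total=7
Click 3 (1,2) count=2: revealed 1 new [(1,2)] -> total=8

Answer: #.....
..#...
......
......
###...
###...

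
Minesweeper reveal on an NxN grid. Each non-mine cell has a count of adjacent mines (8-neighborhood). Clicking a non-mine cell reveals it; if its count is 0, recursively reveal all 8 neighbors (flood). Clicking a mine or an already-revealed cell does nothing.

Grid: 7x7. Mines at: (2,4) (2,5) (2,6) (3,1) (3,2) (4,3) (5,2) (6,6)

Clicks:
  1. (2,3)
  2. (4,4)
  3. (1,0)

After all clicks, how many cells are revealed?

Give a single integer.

Click 1 (2,3) count=2: revealed 1 new [(2,3)] -> total=1
Click 2 (4,4) count=1: revealed 1 new [(4,4)] -> total=2
Click 3 (1,0) count=0: revealed 17 new [(0,0) (0,1) (0,2) (0,3) (0,4) (0,5) (0,6) (1,0) (1,1) (1,2) (1,3) (1,4) (1,5) (1,6) (2,0) (2,1) (2,2)] -> total=19

Answer: 19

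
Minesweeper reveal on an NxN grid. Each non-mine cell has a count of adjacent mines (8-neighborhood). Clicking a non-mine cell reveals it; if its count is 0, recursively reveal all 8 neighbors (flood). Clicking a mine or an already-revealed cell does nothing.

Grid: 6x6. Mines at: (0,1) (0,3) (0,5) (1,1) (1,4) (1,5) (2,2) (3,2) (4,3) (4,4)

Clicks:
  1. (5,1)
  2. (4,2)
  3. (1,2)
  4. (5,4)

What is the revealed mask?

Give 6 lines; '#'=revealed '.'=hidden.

Click 1 (5,1) count=0: revealed 10 new [(2,0) (2,1) (3,0) (3,1) (4,0) (4,1) (4,2) (5,0) (5,1) (5,2)] -> total=10
Click 2 (4,2) count=2: revealed 0 new [(none)] -> total=10
Click 3 (1,2) count=4: revealed 1 new [(1,2)] -> total=11
Click 4 (5,4) count=2: revealed 1 new [(5,4)] -> total=12

Answer: ......
..#...
##....
##....
###...
###.#.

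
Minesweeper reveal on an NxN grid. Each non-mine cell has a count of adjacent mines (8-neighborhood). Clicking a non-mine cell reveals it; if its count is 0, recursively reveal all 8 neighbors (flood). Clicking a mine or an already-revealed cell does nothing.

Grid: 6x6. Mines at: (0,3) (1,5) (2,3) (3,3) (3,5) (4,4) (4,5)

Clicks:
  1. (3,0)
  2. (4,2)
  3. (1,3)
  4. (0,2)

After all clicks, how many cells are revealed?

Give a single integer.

Click 1 (3,0) count=0: revealed 20 new [(0,0) (0,1) (0,2) (1,0) (1,1) (1,2) (2,0) (2,1) (2,2) (3,0) (3,1) (3,2) (4,0) (4,1) (4,2) (4,3) (5,0) (5,1) (5,2) (5,3)] -> total=20
Click 2 (4,2) count=1: revealed 0 new [(none)] -> total=20
Click 3 (1,3) count=2: revealed 1 new [(1,3)] -> total=21
Click 4 (0,2) count=1: revealed 0 new [(none)] -> total=21

Answer: 21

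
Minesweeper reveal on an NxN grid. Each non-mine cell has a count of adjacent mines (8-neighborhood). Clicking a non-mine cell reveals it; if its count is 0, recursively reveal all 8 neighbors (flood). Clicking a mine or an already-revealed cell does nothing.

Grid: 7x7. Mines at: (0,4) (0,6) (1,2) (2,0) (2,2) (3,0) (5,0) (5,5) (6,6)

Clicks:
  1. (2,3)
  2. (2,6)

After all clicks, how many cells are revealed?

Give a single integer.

Answer: 28

Derivation:
Click 1 (2,3) count=2: revealed 1 new [(2,3)] -> total=1
Click 2 (2,6) count=0: revealed 27 new [(1,3) (1,4) (1,5) (1,6) (2,4) (2,5) (2,6) (3,1) (3,2) (3,3) (3,4) (3,5) (3,6) (4,1) (4,2) (4,3) (4,4) (4,5) (4,6) (5,1) (5,2) (5,3) (5,4) (6,1) (6,2) (6,3) (6,4)] -> total=28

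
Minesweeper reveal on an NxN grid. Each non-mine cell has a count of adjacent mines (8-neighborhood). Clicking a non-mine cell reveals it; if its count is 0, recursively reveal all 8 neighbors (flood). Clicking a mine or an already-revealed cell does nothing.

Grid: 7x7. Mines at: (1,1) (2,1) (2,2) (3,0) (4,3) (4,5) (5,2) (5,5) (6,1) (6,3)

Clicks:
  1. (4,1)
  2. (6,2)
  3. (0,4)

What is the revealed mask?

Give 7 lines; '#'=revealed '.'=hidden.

Answer: ..#####
..#####
...####
...####
.#.....
.......
..#....

Derivation:
Click 1 (4,1) count=2: revealed 1 new [(4,1)] -> total=1
Click 2 (6,2) count=3: revealed 1 new [(6,2)] -> total=2
Click 3 (0,4) count=0: revealed 18 new [(0,2) (0,3) (0,4) (0,5) (0,6) (1,2) (1,3) (1,4) (1,5) (1,6) (2,3) (2,4) (2,5) (2,6) (3,3) (3,4) (3,5) (3,6)] -> total=20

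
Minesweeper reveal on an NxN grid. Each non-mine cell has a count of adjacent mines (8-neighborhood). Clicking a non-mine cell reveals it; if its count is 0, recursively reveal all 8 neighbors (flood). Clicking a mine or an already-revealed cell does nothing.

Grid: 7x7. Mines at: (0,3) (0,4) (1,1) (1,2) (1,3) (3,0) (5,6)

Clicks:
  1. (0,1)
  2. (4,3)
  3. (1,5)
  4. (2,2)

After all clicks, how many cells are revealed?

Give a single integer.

Answer: 37

Derivation:
Click 1 (0,1) count=2: revealed 1 new [(0,1)] -> total=1
Click 2 (4,3) count=0: revealed 36 new [(0,5) (0,6) (1,4) (1,5) (1,6) (2,1) (2,2) (2,3) (2,4) (2,5) (2,6) (3,1) (3,2) (3,3) (3,4) (3,5) (3,6) (4,0) (4,1) (4,2) (4,3) (4,4) (4,5) (4,6) (5,0) (5,1) (5,2) (5,3) (5,4) (5,5) (6,0) (6,1) (6,2) (6,3) (6,4) (6,5)] -> total=37
Click 3 (1,5) count=1: revealed 0 new [(none)] -> total=37
Click 4 (2,2) count=3: revealed 0 new [(none)] -> total=37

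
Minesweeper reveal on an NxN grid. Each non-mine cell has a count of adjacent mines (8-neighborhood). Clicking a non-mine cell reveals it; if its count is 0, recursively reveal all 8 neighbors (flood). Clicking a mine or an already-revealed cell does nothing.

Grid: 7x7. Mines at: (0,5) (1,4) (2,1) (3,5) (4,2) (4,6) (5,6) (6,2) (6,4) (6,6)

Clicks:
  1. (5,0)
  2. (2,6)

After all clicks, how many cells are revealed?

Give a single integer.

Answer: 9

Derivation:
Click 1 (5,0) count=0: revealed 8 new [(3,0) (3,1) (4,0) (4,1) (5,0) (5,1) (6,0) (6,1)] -> total=8
Click 2 (2,6) count=1: revealed 1 new [(2,6)] -> total=9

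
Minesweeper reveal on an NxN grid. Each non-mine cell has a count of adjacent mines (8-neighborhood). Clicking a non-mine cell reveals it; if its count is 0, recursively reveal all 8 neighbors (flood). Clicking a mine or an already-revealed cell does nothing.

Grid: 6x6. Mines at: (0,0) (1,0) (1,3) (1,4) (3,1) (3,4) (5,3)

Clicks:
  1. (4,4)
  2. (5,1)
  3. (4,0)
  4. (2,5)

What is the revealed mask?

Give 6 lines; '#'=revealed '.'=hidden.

Click 1 (4,4) count=2: revealed 1 new [(4,4)] -> total=1
Click 2 (5,1) count=0: revealed 6 new [(4,0) (4,1) (4,2) (5,0) (5,1) (5,2)] -> total=7
Click 3 (4,0) count=1: revealed 0 new [(none)] -> total=7
Click 4 (2,5) count=2: revealed 1 new [(2,5)] -> total=8

Answer: ......
......
.....#
......
###.#.
###...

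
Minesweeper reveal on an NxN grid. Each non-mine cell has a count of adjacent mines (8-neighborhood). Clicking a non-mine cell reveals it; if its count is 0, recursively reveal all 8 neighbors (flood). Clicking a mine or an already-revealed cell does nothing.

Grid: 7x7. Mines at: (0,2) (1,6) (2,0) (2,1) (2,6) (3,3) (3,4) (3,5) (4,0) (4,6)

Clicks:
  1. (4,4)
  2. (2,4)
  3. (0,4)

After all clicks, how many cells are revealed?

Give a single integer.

Click 1 (4,4) count=3: revealed 1 new [(4,4)] -> total=1
Click 2 (2,4) count=3: revealed 1 new [(2,4)] -> total=2
Click 3 (0,4) count=0: revealed 8 new [(0,3) (0,4) (0,5) (1,3) (1,4) (1,5) (2,3) (2,5)] -> total=10

Answer: 10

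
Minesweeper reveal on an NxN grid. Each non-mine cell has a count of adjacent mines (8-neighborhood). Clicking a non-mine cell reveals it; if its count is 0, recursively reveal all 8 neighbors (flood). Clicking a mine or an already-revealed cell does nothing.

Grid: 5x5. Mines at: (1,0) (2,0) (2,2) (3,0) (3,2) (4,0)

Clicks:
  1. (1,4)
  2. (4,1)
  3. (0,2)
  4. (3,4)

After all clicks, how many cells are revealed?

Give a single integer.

Click 1 (1,4) count=0: revealed 14 new [(0,1) (0,2) (0,3) (0,4) (1,1) (1,2) (1,3) (1,4) (2,3) (2,4) (3,3) (3,4) (4,3) (4,4)] -> total=14
Click 2 (4,1) count=3: revealed 1 new [(4,1)] -> total=15
Click 3 (0,2) count=0: revealed 0 new [(none)] -> total=15
Click 4 (3,4) count=0: revealed 0 new [(none)] -> total=15

Answer: 15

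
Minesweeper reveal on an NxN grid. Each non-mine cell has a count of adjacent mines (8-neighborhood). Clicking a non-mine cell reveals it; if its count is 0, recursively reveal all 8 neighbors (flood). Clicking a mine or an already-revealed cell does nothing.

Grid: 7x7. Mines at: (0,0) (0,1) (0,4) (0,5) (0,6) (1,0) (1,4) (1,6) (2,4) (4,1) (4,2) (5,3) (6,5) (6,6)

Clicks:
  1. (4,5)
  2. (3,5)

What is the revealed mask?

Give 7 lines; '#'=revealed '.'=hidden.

Click 1 (4,5) count=0: revealed 11 new [(2,5) (2,6) (3,4) (3,5) (3,6) (4,4) (4,5) (4,6) (5,4) (5,5) (5,6)] -> total=11
Click 2 (3,5) count=1: revealed 0 new [(none)] -> total=11

Answer: .......
.......
.....##
....###
....###
....###
.......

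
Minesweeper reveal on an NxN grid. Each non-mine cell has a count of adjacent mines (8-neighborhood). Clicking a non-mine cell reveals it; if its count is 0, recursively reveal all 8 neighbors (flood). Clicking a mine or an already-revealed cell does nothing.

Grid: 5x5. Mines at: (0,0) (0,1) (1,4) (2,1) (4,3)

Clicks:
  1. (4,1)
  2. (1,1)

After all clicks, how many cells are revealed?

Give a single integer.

Answer: 7

Derivation:
Click 1 (4,1) count=0: revealed 6 new [(3,0) (3,1) (3,2) (4,0) (4,1) (4,2)] -> total=6
Click 2 (1,1) count=3: revealed 1 new [(1,1)] -> total=7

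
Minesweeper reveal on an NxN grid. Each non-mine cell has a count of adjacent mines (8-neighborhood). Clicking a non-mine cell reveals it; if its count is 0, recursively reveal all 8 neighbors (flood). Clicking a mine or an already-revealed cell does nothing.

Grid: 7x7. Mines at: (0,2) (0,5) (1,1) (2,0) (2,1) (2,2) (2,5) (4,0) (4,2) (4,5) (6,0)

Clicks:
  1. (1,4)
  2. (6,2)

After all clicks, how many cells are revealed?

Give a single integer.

Click 1 (1,4) count=2: revealed 1 new [(1,4)] -> total=1
Click 2 (6,2) count=0: revealed 12 new [(5,1) (5,2) (5,3) (5,4) (5,5) (5,6) (6,1) (6,2) (6,3) (6,4) (6,5) (6,6)] -> total=13

Answer: 13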